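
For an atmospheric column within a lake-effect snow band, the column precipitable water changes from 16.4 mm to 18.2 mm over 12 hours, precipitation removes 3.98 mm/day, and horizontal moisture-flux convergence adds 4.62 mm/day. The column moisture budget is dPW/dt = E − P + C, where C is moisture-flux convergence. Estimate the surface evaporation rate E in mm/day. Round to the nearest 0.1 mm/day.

dPW/dt = (18.2 − 16.4) mm / (12/24 day) = +3.600 mm/day.
E = dPW/dt + P − C = (+3.600) + 3.98 − (4.62) = 3.0 mm/day.

E ≈ 3.0 mm/day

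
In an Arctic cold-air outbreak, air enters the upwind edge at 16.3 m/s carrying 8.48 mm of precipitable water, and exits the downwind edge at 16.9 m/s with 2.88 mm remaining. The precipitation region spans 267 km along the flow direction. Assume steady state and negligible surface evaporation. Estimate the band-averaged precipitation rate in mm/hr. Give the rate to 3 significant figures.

Column moisture flux per unit crosswind length is F = V × PW.
Inflow: F_in = 16.3 × 8.48 = 138.224 mm·m/s
Outflow: F_out = 16.9 × 2.88 = 48.672 mm·m/s
Steady-state rate R = (F_in − F_out)/L = (138.224 − 48.672) / 267000 m = 3.354e-04 mm/s.
R = 3.354e-04 × 3600 = 1.21 mm/hr.

R ≈ 1.21 mm/hr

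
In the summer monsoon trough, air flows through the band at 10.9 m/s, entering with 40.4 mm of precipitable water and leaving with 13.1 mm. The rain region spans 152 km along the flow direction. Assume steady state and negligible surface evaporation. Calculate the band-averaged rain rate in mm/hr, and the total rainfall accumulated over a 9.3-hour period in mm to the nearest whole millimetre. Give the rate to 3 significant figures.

R ≈ 7.05 mm/hr; total ≈ 66 mm

Column moisture flux per unit crosswind length is F = V × PW.
Inflow: F_in = 10.9 × 40.4 = 440.36 mm·m/s
Outflow: F_out = 10.9 × 13.1 = 142.79 mm·m/s
Steady-state rate R = (F_in − F_out)/L = (440.36 − 142.79) / 152000 m = 1.958e-03 mm/s.
R = 1.958e-03 × 3600 = 7.05 mm/hr.
Over 9.3 h: total = 7.05 × 9.3 = 65.565 ≈ 66 mm.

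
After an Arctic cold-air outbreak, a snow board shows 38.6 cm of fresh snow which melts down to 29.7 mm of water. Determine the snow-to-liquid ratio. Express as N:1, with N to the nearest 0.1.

ratio ≈ 13.0

Ratio = snow depth / SWE = 386 mm / 29.7 mm = 13.0, i.e. 13.0:1.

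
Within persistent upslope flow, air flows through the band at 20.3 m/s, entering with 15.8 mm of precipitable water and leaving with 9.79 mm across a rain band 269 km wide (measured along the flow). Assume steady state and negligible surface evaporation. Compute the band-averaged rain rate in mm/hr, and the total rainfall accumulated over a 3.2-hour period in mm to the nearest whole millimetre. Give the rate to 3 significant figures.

R ≈ 1.63 mm/hr; total ≈ 5 mm

Column moisture flux per unit crosswind length is F = V × PW.
Inflow: F_in = 20.3 × 15.8 = 320.74 mm·m/s
Outflow: F_out = 20.3 × 9.79 = 198.737 mm·m/s
Steady-state rate R = (F_in − F_out)/L = (320.74 − 198.737) / 269000 m = 4.535e-04 mm/s.
R = 4.535e-04 × 3600 = 1.63 mm/hr.
Over 3.2 h: total = 1.63 × 3.2 = 5.216 ≈ 5 mm.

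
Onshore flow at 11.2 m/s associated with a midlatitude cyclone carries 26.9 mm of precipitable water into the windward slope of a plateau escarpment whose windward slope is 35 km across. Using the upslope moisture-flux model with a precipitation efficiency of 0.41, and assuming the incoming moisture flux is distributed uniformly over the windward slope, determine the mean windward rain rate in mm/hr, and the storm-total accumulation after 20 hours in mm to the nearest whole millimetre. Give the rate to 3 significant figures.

Incoming column moisture flux per unit ridge length: F = V × PW = 11.2 × 26.9 = 301.28 mm·m/s.
Spread over the 35 km slope with efficiency ε = 0.41: R = ε·F/W = 0.41 × 301.28 / 35000 m = 3.529e-03 mm/s.
R = 3.529e-03 × 3600 = 12.7 mm/hr.
Over 20 h: total = 12.7 × 20 = 254 mm.

R ≈ 12.7 mm/hr; total ≈ 254 mm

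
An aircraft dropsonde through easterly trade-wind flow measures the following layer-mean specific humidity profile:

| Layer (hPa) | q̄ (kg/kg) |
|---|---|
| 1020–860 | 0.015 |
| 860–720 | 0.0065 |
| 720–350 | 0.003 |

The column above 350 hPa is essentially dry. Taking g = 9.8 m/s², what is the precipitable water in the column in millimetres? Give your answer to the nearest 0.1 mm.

PW ≈ 45.1 mm

Precipitable water is the column-integrated vapour mass per unit area: PW = (1/g) Σ q̄ Δp, with q in kg/kg and Δp in Pa (1 kg/m² of water = 1 mm).
Layer 1020–860 hPa: Δp = 160 hPa = 16000 Pa, q̄ = 0.015 kg/kg → 0.015 × 16000 / 9.8 = 24.49 mm
Layer 860–720 hPa: Δp = 140 hPa = 14000 Pa, q̄ = 0.0065 kg/kg → 0.0065 × 14000 / 9.8 = 9.29 mm
Layer 720–350 hPa: Δp = 370 hPa = 37000 Pa, q̄ = 0.003 kg/kg → 0.003 × 37000 / 9.8 = 11.33 mm
PW = 24.49 + 9.29 + 11.33 = 45.11 ≈ 45.1 mm.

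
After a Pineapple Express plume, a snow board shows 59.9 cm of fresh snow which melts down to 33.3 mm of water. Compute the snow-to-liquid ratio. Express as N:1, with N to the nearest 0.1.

Ratio = snow depth / SWE = 599 mm / 33.3 mm = 18.0, i.e. 18.0:1.

ratio ≈ 18.0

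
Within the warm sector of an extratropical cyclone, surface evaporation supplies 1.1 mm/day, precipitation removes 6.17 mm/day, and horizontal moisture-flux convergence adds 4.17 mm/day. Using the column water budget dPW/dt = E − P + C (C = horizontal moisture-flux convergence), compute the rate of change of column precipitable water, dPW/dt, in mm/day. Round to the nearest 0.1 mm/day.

dPW/dt ≈ -0.9 mm/day

dPW/dt = E − P + C = 1.1 − 6.17 + (4.17) = -0.9 mm/day.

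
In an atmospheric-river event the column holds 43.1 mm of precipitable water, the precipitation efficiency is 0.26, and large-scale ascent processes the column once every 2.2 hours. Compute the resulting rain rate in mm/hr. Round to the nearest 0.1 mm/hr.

R ≈ 5.1 mm/hr

Each overturning extracts ε × PW = 0.26 × 43.1 = 11.206 mm.
Rate = ε·PW / τ = 11.206 / 2.2 h = 5.1 mm/hr.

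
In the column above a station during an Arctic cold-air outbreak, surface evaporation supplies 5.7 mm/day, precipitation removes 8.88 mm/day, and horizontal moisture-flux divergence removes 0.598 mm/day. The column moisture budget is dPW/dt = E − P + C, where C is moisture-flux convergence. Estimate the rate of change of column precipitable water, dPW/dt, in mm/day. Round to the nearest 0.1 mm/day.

dPW/dt ≈ -3.8 mm/day

dPW/dt = E − P + C = 5.7 − 8.88 + (-0.598) = -3.8 mm/day.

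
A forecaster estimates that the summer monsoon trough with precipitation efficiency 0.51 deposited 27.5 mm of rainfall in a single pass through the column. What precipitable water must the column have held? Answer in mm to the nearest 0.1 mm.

PW ≈ 53.9 mm

PW = rainfall / ε = 27.5 / 0.51 = 53.9 mm.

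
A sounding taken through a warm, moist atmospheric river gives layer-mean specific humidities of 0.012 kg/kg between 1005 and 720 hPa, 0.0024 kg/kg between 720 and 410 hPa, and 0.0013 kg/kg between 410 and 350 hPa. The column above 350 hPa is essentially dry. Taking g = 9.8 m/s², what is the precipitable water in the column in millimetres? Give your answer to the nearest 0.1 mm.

PW ≈ 43.3 mm

Precipitable water is the column-integrated vapour mass per unit area: PW = (1/g) Σ q̄ Δp, with q in kg/kg and Δp in Pa (1 kg/m² of water = 1 mm).
Layer 1005–720 hPa: Δp = 285 hPa = 28500 Pa, q̄ = 0.012 kg/kg → 0.012 × 28500 / 9.8 = 34.90 mm
Layer 720–410 hPa: Δp = 310 hPa = 31000 Pa, q̄ = 0.0024 kg/kg → 0.0024 × 31000 / 9.8 = 7.59 mm
Layer 410–350 hPa: Δp = 60 hPa = 6000 Pa, q̄ = 0.0013 kg/kg → 0.0013 × 6000 / 9.8 = 0.80 mm
PW = 34.90 + 7.59 + 0.80 = 43.29 ≈ 43.3 mm.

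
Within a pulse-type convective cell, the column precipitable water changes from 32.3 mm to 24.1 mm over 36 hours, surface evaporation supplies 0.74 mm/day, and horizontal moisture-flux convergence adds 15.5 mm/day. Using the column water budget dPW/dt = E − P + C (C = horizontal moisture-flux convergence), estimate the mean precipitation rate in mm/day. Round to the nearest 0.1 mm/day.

P ≈ 21.7 mm/day

dPW/dt = (24.1 − 32.3) mm / (36/24 day) = -5.467 mm/day.
P = E + C − dPW/dt = 0.74 + (15.5) − (-5.467) = 21.7 mm/day.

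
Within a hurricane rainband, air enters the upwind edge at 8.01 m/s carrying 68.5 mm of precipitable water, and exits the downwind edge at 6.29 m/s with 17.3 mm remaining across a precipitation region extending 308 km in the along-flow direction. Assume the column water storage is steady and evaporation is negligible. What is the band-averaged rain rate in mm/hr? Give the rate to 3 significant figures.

R ≈ 5.14 mm/hr

Column moisture flux per unit crosswind length is F = V × PW.
Inflow: F_in = 8.01 × 68.5 = 548.685 mm·m/s
Outflow: F_out = 6.29 × 17.3 = 108.817 mm·m/s
Steady-state rate R = (F_in − F_out)/L = (548.685 − 108.817) / 308000 m = 1.428e-03 mm/s.
R = 1.428e-03 × 3600 = 5.14 mm/hr.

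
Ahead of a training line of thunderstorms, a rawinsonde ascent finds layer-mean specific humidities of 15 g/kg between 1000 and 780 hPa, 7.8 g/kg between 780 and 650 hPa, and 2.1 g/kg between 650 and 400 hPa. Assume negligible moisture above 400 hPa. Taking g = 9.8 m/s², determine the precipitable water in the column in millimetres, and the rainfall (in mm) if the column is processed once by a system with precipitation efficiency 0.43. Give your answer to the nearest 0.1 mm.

PW ≈ 49.4 mm; rainfall ≈ 21.2 mm

Precipitable water is the column-integrated vapour mass per unit area: PW = (1/g) Σ q̄ Δp, with q in kg/kg and Δp in Pa (1 kg/m² of water = 1 mm).
Layer 1000–780 hPa: Δp = 220 hPa = 22000 Pa, q̄ = 0.015 kg/kg → 0.015 × 22000 / 9.8 = 33.67 mm
Layer 780–650 hPa: Δp = 130 hPa = 13000 Pa, q̄ = 0.0078 kg/kg → 0.0078 × 13000 / 9.8 = 10.35 mm
Layer 650–400 hPa: Δp = 250 hPa = 25000 Pa, q̄ = 0.0021 kg/kg → 0.0021 × 25000 / 9.8 = 5.36 mm
PW = 33.67 + 10.35 + 5.36 = 49.38 ≈ 49.4 mm.
Rainfall = ε × PW = 0.43 × 49.4 = 21.2 mm.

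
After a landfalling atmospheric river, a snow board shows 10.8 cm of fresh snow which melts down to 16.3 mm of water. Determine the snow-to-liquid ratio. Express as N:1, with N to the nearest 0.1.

ratio ≈ 6.6

Ratio = snow depth / SWE = 108 mm / 16.3 mm = 6.6, i.e. 6.6:1.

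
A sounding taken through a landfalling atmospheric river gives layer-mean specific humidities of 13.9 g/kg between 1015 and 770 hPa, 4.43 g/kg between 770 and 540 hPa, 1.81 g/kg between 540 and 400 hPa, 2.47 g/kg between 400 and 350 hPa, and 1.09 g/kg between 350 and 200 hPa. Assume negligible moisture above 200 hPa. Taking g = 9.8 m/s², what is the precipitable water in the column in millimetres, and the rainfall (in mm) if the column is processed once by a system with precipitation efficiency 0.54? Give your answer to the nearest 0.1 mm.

Precipitable water is the column-integrated vapour mass per unit area: PW = (1/g) Σ q̄ Δp, with q in kg/kg and Δp in Pa (1 kg/m² of water = 1 mm).
Layer 1015–770 hPa: Δp = 245 hPa = 24500 Pa, q̄ = 0.0139 kg/kg → 0.0139 × 24500 / 9.8 = 34.75 mm
Layer 770–540 hPa: Δp = 230 hPa = 23000 Pa, q̄ = 0.00443 kg/kg → 0.00443 × 23000 / 9.8 = 10.40 mm
Layer 540–400 hPa: Δp = 140 hPa = 14000 Pa, q̄ = 0.00181 kg/kg → 0.00181 × 14000 / 9.8 = 2.59 mm
Layer 400–350 hPa: Δp = 50 hPa = 5000 Pa, q̄ = 0.00247 kg/kg → 0.00247 × 5000 / 9.8 = 1.26 mm
Layer 350–200 hPa: Δp = 150 hPa = 15000 Pa, q̄ = 0.00109 kg/kg → 0.00109 × 15000 / 9.8 = 1.67 mm
PW = 34.75 + 10.40 + 2.59 + 1.26 + 1.67 = 50.67 ≈ 50.7 mm.
Rainfall = ε × PW = 0.54 × 50.7 = 27.4 mm.

PW ≈ 50.7 mm; rainfall ≈ 27.4 mm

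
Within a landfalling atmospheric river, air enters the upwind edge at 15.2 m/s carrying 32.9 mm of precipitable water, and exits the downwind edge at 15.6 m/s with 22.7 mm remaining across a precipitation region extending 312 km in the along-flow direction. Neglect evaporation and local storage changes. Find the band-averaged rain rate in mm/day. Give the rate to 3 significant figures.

R ≈ 40.4 mm/day

Column moisture flux per unit crosswind length is F = V × PW.
Inflow: F_in = 15.2 × 32.9 = 500.08 mm·m/s
Outflow: F_out = 15.6 × 22.7 = 354.12 mm·m/s
Steady-state rate R = (F_in − F_out)/L = (500.08 − 354.12) / 312000 m = 4.678e-04 mm/s.
R = 4.678e-04 × 3600 × 24 = 40.4 mm/day.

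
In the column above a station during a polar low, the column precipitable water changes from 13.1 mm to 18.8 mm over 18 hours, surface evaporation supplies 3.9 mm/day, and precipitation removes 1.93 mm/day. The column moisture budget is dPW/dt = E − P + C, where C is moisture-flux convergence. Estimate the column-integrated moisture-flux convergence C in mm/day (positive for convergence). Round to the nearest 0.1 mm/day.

dPW/dt = (18.8 − 13.1) mm / (18/24 day) = +7.600 mm/day.
C = dPW/dt − E + P = (+7.600) − 3.9 + 1.93 = 5.6 mm/day.

C ≈ 5.6 mm/day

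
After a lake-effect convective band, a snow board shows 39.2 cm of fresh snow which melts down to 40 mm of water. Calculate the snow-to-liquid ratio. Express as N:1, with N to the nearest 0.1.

ratio ≈ 9.8

Ratio = snow depth / SWE = 392 mm / 40 mm = 9.8, i.e. 9.8:1.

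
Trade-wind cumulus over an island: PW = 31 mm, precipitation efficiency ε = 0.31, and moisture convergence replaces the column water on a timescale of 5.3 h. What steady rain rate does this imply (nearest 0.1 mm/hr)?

R ≈ 1.8 mm/hr

Each overturning extracts ε × PW = 0.31 × 31 = 9.61 mm.
Rate = ε·PW / τ = 9.61 / 5.3 h = 1.8 mm/hr.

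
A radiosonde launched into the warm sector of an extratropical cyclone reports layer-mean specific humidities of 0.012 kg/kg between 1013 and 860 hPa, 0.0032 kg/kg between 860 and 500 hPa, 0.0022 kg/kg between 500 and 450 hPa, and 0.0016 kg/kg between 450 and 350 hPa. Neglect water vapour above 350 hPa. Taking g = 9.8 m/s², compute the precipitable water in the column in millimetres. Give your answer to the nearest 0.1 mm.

PW ≈ 33.2 mm

Precipitable water is the column-integrated vapour mass per unit area: PW = (1/g) Σ q̄ Δp, with q in kg/kg and Δp in Pa (1 kg/m² of water = 1 mm).
Layer 1013–860 hPa: Δp = 153 hPa = 15300 Pa, q̄ = 0.012 kg/kg → 0.012 × 15300 / 9.8 = 18.73 mm
Layer 860–500 hPa: Δp = 360 hPa = 36000 Pa, q̄ = 0.0032 kg/kg → 0.0032 × 36000 / 9.8 = 11.76 mm
Layer 500–450 hPa: Δp = 50 hPa = 5000 Pa, q̄ = 0.0022 kg/kg → 0.0022 × 5000 / 9.8 = 1.12 mm
Layer 450–350 hPa: Δp = 100 hPa = 10000 Pa, q̄ = 0.0016 kg/kg → 0.0016 × 10000 / 9.8 = 1.63 mm
PW = 18.73 + 11.76 + 1.12 + 1.63 = 33.24 ≈ 33.2 mm.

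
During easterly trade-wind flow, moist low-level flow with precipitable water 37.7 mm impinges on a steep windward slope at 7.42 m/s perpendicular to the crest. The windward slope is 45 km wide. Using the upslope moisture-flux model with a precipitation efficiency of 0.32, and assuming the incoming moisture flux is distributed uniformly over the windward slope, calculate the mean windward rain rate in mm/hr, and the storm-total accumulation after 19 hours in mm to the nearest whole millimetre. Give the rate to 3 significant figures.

R ≈ 7.16 mm/hr; total ≈ 136 mm

Incoming column moisture flux per unit ridge length: F = V × PW = 7.42 × 37.7 = 279.734 mm·m/s.
Spread over the 45 km slope with efficiency ε = 0.32: R = ε·F/W = 0.32 × 279.734 / 45000 m = 1.989e-03 mm/s.
R = 1.989e-03 × 3600 = 7.16 mm/hr.
Over 19 h: total = 7.16 × 19 = 136.04 ≈ 136 mm.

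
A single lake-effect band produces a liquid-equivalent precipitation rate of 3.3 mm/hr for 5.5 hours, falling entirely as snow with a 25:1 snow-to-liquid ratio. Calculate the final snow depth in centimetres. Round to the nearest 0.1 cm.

Liquid-equivalent depth = 3.3 × 5.5 = 18.15 mm.
Snow depth = 18.15 mm × 25 = 453.75 mm = 45.4 cm.

snow depth ≈ 45.4 cm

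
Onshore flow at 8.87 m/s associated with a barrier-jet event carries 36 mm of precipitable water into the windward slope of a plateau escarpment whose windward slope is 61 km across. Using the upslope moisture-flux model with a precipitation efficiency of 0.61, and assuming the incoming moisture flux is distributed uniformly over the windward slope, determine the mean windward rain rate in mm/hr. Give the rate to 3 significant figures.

Incoming column moisture flux per unit ridge length: F = V × PW = 8.87 × 36 = 319.32 mm·m/s.
Spread over the 61 km slope with efficiency ε = 0.61: R = ε·F/W = 0.61 × 319.32 / 61000 m = 3.193e-03 mm/s.
R = 3.193e-03 × 3600 = 11.5 mm/hr.

R ≈ 11.5 mm/hr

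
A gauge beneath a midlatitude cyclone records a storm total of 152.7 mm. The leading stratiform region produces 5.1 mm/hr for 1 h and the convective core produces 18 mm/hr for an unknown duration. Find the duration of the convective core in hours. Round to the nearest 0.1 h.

duration ≈ 8.2 h

Known phases: 5.1 × 1 = 5.1 mm.
Remaining depth = 152.7 − 5.1 = 147.6 mm.
Duration = 147.6 / 18 = 8.2 h.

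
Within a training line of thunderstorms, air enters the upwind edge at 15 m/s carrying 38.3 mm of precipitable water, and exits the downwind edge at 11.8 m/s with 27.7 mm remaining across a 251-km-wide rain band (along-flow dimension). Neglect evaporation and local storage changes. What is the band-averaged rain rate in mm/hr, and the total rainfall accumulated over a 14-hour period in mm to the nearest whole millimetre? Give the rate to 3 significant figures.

R ≈ 3.55 mm/hr; total ≈ 50 mm

Column moisture flux per unit crosswind length is F = V × PW.
Inflow: F_in = 15 × 38.3 = 574.5 mm·m/s
Outflow: F_out = 11.8 × 27.7 = 326.86 mm·m/s
Steady-state rate R = (F_in − F_out)/L = (574.5 − 326.86) / 251000 m = 9.866e-04 mm/s.
R = 9.866e-04 × 3600 = 3.55 mm/hr.
Over 14 h: total = 3.55 × 14 = 49.7 ≈ 50 mm.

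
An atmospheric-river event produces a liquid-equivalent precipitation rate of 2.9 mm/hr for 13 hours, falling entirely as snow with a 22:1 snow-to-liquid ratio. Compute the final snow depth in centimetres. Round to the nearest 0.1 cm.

Liquid-equivalent depth = 2.9 × 13 = 37.7 mm.
Snow depth = 37.7 mm × 22 = 829.4 mm = 82.9 cm.

snow depth ≈ 82.9 cm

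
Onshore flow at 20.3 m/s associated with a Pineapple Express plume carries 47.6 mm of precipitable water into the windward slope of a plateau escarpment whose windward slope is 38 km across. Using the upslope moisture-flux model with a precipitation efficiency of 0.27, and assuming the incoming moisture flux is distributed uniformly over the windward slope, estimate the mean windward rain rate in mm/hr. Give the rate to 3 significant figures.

R ≈ 24.7 mm/hr

Incoming column moisture flux per unit ridge length: F = V × PW = 20.3 × 47.6 = 966.28 mm·m/s.
Spread over the 38 km slope with efficiency ε = 0.27: R = ε·F/W = 0.27 × 966.28 / 38000 m = 6.866e-03 mm/s.
R = 6.866e-03 × 3600 = 24.7 mm/hr.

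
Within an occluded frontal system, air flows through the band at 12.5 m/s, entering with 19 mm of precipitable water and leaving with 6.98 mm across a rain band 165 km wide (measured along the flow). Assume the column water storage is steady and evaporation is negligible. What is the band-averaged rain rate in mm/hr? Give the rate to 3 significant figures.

R ≈ 3.28 mm/hr

Column moisture flux per unit crosswind length is F = V × PW.
Inflow: F_in = 12.5 × 19 = 237.5 mm·m/s
Outflow: F_out = 12.5 × 6.98 = 87.25 mm·m/s
Steady-state rate R = (F_in − F_out)/L = (237.5 − 87.25) / 165000 m = 9.106e-04 mm/s.
R = 9.106e-04 × 3600 = 3.28 mm/hr.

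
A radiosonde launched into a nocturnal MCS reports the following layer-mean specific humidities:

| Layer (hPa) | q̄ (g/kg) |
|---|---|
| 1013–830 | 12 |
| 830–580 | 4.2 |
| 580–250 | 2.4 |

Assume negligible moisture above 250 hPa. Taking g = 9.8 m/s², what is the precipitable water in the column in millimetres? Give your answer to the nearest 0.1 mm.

PW ≈ 41.2 mm

Precipitable water is the column-integrated vapour mass per unit area: PW = (1/g) Σ q̄ Δp, with q in kg/kg and Δp in Pa (1 kg/m² of water = 1 mm).
Layer 1013–830 hPa: Δp = 183 hPa = 18300 Pa, q̄ = 0.012 kg/kg → 0.012 × 18300 / 9.8 = 22.41 mm
Layer 830–580 hPa: Δp = 250 hPa = 25000 Pa, q̄ = 0.0042 kg/kg → 0.0042 × 25000 / 9.8 = 10.71 mm
Layer 580–250 hPa: Δp = 330 hPa = 33000 Pa, q̄ = 0.0024 kg/kg → 0.0024 × 33000 / 9.8 = 8.08 mm
PW = 22.41 + 10.71 + 8.08 = 41.20 ≈ 41.2 mm.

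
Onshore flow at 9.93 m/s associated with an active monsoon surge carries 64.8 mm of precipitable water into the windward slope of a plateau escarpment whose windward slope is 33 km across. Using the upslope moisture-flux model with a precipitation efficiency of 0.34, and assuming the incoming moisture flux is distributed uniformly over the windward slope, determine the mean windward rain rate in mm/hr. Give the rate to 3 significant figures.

R ≈ 23.9 mm/hr

Incoming column moisture flux per unit ridge length: F = V × PW = 9.93 × 64.8 = 643.464 mm·m/s.
Spread over the 33 km slope with efficiency ε = 0.34: R = ε·F/W = 0.34 × 643.464 / 33000 m = 6.630e-03 mm/s.
R = 6.630e-03 × 3600 = 23.9 mm/hr.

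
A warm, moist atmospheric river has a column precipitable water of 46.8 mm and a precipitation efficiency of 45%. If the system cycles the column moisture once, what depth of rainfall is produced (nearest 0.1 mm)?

Rainfall = ε × PW = 0.45 × 46.8 = 21.1 mm.

rainfall ≈ 21.1 mm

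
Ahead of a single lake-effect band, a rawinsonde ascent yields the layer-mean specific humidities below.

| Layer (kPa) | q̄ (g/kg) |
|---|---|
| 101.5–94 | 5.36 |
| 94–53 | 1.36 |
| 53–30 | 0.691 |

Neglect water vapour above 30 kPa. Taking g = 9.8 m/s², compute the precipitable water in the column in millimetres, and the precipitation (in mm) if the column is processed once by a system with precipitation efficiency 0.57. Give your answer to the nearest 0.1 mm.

Precipitable water is the column-integrated vapour mass per unit area: PW = (1/g) Σ q̄ Δp, with q in kg/kg and Δp in Pa (1 kg/m² of water = 1 mm).
Layer 101.5–94 kPa: Δp = 75 hPa = 7500 Pa, q̄ = 0.00536 kg/kg → 0.00536 × 7500 / 9.8 = 4.10 mm
Layer 94–53 kPa: Δp = 410 hPa = 41000 Pa, q̄ = 0.00136 kg/kg → 0.00136 × 41000 / 9.8 = 5.69 mm
Layer 53–30 kPa: Δp = 230 hPa = 23000 Pa, q̄ = 0.000691 kg/kg → 0.000691 × 23000 / 9.8 = 1.62 mm
PW = 4.10 + 5.69 + 1.62 = 11.41 ≈ 11.4 mm.
Precipitation = ε × PW = 0.57 × 11.4 = 6.5 mm.

PW ≈ 11.4 mm; precipitation ≈ 6.5 mm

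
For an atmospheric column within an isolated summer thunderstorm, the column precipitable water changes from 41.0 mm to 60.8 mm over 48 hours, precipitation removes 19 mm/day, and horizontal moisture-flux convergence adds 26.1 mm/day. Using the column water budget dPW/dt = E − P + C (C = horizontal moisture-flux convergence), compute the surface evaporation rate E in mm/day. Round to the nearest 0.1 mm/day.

dPW/dt = (60.8 − 41.0) mm / (48/24 day) = +9.900 mm/day.
E = dPW/dt + P − C = (+9.900) + 19 − (26.1) = 2.8 mm/day.

E ≈ 2.8 mm/day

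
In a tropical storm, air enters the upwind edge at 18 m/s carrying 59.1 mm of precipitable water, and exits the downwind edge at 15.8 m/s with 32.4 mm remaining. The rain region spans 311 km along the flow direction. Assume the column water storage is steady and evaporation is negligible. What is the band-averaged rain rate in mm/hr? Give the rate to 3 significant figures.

R ≈ 6.39 mm/hr

Column moisture flux per unit crosswind length is F = V × PW.
Inflow: F_in = 18 × 59.1 = 1063.8 mm·m/s
Outflow: F_out = 15.8 × 32.4 = 511.92 mm·m/s
Steady-state rate R = (F_in − F_out)/L = (1063.8 − 511.92) / 311000 m = 1.775e-03 mm/s.
R = 1.775e-03 × 3600 = 6.39 mm/hr.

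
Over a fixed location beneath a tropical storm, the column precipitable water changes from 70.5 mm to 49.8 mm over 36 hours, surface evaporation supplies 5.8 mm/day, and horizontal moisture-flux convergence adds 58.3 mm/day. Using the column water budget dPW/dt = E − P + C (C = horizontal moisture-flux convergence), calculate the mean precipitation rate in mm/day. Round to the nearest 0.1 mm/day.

dPW/dt = (49.8 − 70.5) mm / (36/24 day) = -13.800 mm/day.
P = E + C − dPW/dt = 5.8 + (58.3) − (-13.800) = 77.9 mm/day.

P ≈ 77.9 mm/day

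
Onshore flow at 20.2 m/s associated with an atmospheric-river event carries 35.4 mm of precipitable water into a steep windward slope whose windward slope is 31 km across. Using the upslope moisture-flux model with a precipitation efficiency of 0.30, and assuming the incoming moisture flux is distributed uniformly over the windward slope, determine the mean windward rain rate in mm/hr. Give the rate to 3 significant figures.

R ≈ 24.9 mm/hr

Incoming column moisture flux per unit ridge length: F = V × PW = 20.2 × 35.4 = 715.08 mm·m/s.
Spread over the 31 km slope with efficiency ε = 0.30: R = ε·F/W = 0.30 × 715.08 / 31000 m = 6.920e-03 mm/s.
R = 6.920e-03 × 3600 = 24.9 mm/hr.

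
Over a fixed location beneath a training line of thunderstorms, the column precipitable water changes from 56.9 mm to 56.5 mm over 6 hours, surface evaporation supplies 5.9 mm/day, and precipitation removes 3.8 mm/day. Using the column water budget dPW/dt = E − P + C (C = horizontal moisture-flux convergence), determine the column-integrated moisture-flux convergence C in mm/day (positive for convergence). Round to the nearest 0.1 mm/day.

dPW/dt = (56.5 − 56.9) mm / (6/24 day) = -1.600 mm/day.
C = dPW/dt − E + P = (-1.600) − 5.9 + 3.8 = -3.7 mm/day.

C ≈ -3.7 mm/day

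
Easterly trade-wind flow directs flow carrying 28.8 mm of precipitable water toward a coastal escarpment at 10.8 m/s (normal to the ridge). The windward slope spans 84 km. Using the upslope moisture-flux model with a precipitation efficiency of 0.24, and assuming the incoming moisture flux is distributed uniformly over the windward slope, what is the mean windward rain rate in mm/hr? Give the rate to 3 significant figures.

Incoming column moisture flux per unit ridge length: F = V × PW = 10.8 × 28.8 = 311.04 mm·m/s.
Spread over the 84 km slope with efficiency ε = 0.24: R = ε·F/W = 0.24 × 311.04 / 84000 m = 8.887e-04 mm/s.
R = 8.887e-04 × 3600 = 3.20 mm/hr.

R ≈ 3.20 mm/hr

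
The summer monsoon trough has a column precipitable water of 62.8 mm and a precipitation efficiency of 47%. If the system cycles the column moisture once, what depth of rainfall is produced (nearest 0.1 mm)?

Rainfall = ε × PW = 0.47 × 62.8 = 29.5 mm.

rainfall ≈ 29.5 mm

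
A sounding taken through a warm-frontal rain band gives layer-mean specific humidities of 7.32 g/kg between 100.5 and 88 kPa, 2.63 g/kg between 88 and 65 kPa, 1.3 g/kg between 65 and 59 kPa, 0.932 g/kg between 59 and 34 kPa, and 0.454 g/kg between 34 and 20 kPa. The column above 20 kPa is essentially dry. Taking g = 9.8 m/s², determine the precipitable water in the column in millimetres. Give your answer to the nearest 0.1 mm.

Precipitable water is the column-integrated vapour mass per unit area: PW = (1/g) Σ q̄ Δp, with q in kg/kg and Δp in Pa (1 kg/m² of water = 1 mm).
Layer 100.5–88 kPa: Δp = 125 hPa = 12500 Pa, q̄ = 0.00732 kg/kg → 0.00732 × 12500 / 9.8 = 9.34 mm
Layer 88–65 kPa: Δp = 230 hPa = 23000 Pa, q̄ = 0.00263 kg/kg → 0.00263 × 23000 / 9.8 = 6.17 mm
Layer 65–59 kPa: Δp = 60 hPa = 6000 Pa, q̄ = 0.0013 kg/kg → 0.0013 × 6000 / 9.8 = 0.80 mm
Layer 59–34 kPa: Δp = 250 hPa = 25000 Pa, q̄ = 0.000932 kg/kg → 0.000932 × 25000 / 9.8 = 2.38 mm
Layer 34–20 kPa: Δp = 140 hPa = 14000 Pa, q̄ = 0.000454 kg/kg → 0.000454 × 14000 / 9.8 = 0.65 mm
PW = 9.34 + 6.17 + 0.80 + 2.38 + 0.65 = 19.34 ≈ 19.3 mm.

PW ≈ 19.3 mm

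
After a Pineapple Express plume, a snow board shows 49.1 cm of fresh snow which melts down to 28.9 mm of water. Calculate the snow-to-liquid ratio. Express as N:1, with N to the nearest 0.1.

ratio ≈ 17.0

Ratio = snow depth / SWE = 491 mm / 28.9 mm = 17.0, i.e. 17.0:1.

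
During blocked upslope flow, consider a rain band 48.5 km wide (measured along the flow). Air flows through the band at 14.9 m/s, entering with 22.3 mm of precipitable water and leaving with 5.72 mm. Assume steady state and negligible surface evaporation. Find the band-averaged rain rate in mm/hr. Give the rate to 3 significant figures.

Column moisture flux per unit crosswind length is F = V × PW.
Inflow: F_in = 14.9 × 22.3 = 332.27 mm·m/s
Outflow: F_out = 14.9 × 5.72 = 85.228 mm·m/s
Steady-state rate R = (F_in − F_out)/L = (332.27 − 85.228) / 48500 m = 5.094e-03 mm/s.
R = 5.094e-03 × 3600 = 18.3 mm/hr.

R ≈ 18.3 mm/hr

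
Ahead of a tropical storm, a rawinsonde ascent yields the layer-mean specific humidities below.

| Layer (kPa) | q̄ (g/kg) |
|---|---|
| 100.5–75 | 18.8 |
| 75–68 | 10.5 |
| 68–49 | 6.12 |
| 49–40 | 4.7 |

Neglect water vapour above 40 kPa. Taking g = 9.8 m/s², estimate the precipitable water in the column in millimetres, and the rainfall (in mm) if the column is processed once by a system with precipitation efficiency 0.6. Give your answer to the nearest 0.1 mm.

Precipitable water is the column-integrated vapour mass per unit area: PW = (1/g) Σ q̄ Δp, with q in kg/kg and Δp in Pa (1 kg/m² of water = 1 mm).
Layer 100.5–75 kPa: Δp = 255 hPa = 25500 Pa, q̄ = 0.0188 kg/kg → 0.0188 × 25500 / 9.8 = 48.92 mm
Layer 75–68 kPa: Δp = 70 hPa = 7000 Pa, q̄ = 0.0105 kg/kg → 0.0105 × 7000 / 9.8 = 7.50 mm
Layer 68–49 kPa: Δp = 190 hPa = 19000 Pa, q̄ = 0.00612 kg/kg → 0.00612 × 19000 / 9.8 = 11.87 mm
Layer 49–40 kPa: Δp = 90 hPa = 9000 Pa, q̄ = 0.0047 kg/kg → 0.0047 × 9000 / 9.8 = 4.32 mm
PW = 48.92 + 7.50 + 11.87 + 4.32 = 72.61 ≈ 72.6 mm.
Rainfall = ε × PW = 0.6 × 72.6 = 43.6 mm.

PW ≈ 72.6 mm; rainfall ≈ 43.6 mm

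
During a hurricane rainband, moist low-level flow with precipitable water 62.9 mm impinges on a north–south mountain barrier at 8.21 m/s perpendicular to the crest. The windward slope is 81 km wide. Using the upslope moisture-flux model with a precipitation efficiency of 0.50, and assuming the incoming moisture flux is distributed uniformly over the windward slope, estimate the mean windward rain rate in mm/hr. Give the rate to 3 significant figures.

R ≈ 11.5 mm/hr

Incoming column moisture flux per unit ridge length: F = V × PW = 8.21 × 62.9 = 516.409 mm·m/s.
Spread over the 81 km slope with efficiency ε = 0.50: R = ε·F/W = 0.50 × 516.409 / 81000 m = 3.188e-03 mm/s.
R = 3.188e-03 × 3600 = 11.5 mm/hr.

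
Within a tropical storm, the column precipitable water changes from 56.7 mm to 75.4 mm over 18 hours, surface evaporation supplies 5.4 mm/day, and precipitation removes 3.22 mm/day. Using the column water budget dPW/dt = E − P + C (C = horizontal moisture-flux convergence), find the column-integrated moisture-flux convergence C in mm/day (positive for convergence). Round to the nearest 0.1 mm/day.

C ≈ 22.8 mm/day

dPW/dt = (75.4 − 56.7) mm / (18/24 day) = +24.933 mm/day.
C = dPW/dt − E + P = (+24.933) − 5.4 + 3.22 = 22.8 mm/day.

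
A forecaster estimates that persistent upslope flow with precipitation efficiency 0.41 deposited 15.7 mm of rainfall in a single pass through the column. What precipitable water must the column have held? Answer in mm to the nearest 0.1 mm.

PW = rainfall / ε = 15.7 / 0.41 = 38.3 mm.

PW ≈ 38.3 mm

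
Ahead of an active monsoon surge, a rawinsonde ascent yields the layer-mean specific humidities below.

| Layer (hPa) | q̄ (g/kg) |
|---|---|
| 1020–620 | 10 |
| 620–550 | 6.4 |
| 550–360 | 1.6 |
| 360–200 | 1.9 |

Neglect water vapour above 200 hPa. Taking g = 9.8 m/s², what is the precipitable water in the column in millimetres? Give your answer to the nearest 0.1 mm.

Precipitable water is the column-integrated vapour mass per unit area: PW = (1/g) Σ q̄ Δp, with q in kg/kg and Δp in Pa (1 kg/m² of water = 1 mm).
Layer 1020–620 hPa: Δp = 400 hPa = 40000 Pa, q̄ = 0.01 kg/kg → 0.01 × 40000 / 9.8 = 40.82 mm
Layer 620–550 hPa: Δp = 70 hPa = 7000 Pa, q̄ = 0.0064 kg/kg → 0.0064 × 7000 / 9.8 = 4.57 mm
Layer 550–360 hPa: Δp = 190 hPa = 19000 Pa, q̄ = 0.0016 kg/kg → 0.0016 × 19000 / 9.8 = 3.10 mm
Layer 360–200 hPa: Δp = 160 hPa = 16000 Pa, q̄ = 0.0019 kg/kg → 0.0019 × 16000 / 9.8 = 3.10 mm
PW = 40.82 + 4.57 + 3.10 + 3.10 = 51.59 ≈ 51.6 mm.

PW ≈ 51.6 mm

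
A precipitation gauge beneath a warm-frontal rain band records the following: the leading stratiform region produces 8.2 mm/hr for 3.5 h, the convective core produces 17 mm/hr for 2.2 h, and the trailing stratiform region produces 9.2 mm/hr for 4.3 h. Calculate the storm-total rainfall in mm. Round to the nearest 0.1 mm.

Total = Σ Rᵢ Δtᵢ = 8.2 × 3.5 + 17 × 2.2 + 9.2 × 4.3
      = 28.7 + 37.4 + 39.56 = 105.7 mm.

total ≈ 105.7 mm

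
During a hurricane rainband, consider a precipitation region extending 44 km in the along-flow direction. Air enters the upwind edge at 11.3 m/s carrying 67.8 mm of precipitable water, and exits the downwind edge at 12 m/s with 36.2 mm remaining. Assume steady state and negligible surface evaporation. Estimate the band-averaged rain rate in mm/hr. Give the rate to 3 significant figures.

Column moisture flux per unit crosswind length is F = V × PW.
Inflow: F_in = 11.3 × 67.8 = 766.14 mm·m/s
Outflow: F_out = 12 × 36.2 = 434.4 mm·m/s
Steady-state rate R = (F_in − F_out)/L = (766.14 − 434.4) / 44000 m = 7.540e-03 mm/s.
R = 7.540e-03 × 3600 = 27.1 mm/hr.

R ≈ 27.1 mm/hr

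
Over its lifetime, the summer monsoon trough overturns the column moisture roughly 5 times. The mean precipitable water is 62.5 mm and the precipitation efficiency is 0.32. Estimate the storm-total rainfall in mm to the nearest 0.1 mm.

Each cycle deposits ε × PW = 0.32 × 62.5 = 20 mm.
Over 5 cycles: 5 × 20 = 100.0 mm.

rainfall ≈ 100.0 mm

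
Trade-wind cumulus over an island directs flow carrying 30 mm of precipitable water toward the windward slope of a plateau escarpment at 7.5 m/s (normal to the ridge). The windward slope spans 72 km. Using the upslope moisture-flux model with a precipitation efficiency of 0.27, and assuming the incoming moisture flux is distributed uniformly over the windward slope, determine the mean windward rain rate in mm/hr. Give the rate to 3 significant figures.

R ≈ 3.04 mm/hr

Incoming column moisture flux per unit ridge length: F = V × PW = 7.5 × 30 = 225 mm·m/s.
Spread over the 72 km slope with efficiency ε = 0.27: R = ε·F/W = 0.27 × 225 / 72000 m = 8.438e-04 mm/s.
R = 8.438e-04 × 3600 = 3.04 mm/hr.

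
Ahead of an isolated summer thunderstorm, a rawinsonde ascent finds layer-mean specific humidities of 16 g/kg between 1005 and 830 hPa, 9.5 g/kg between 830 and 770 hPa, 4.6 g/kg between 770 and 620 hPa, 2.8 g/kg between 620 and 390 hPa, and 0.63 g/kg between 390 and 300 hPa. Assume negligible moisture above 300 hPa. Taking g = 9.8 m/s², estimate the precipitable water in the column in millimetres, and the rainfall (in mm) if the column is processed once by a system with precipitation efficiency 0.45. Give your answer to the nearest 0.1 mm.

Precipitable water is the column-integrated vapour mass per unit area: PW = (1/g) Σ q̄ Δp, with q in kg/kg and Δp in Pa (1 kg/m² of water = 1 mm).
Layer 1005–830 hPa: Δp = 175 hPa = 17500 Pa, q̄ = 0.016 kg/kg → 0.016 × 17500 / 9.8 = 28.57 mm
Layer 830–770 hPa: Δp = 60 hPa = 6000 Pa, q̄ = 0.0095 kg/kg → 0.0095 × 6000 / 9.8 = 5.82 mm
Layer 770–620 hPa: Δp = 150 hPa = 15000 Pa, q̄ = 0.0046 kg/kg → 0.0046 × 15000 / 9.8 = 7.04 mm
Layer 620–390 hPa: Δp = 230 hPa = 23000 Pa, q̄ = 0.0028 kg/kg → 0.0028 × 23000 / 9.8 = 6.57 mm
Layer 390–300 hPa: Δp = 90 hPa = 9000 Pa, q̄ = 0.00063 kg/kg → 0.00063 × 9000 / 9.8 = 0.58 mm
PW = 28.57 + 5.82 + 7.04 + 6.57 + 0.58 = 48.58 ≈ 48.6 mm.
Rainfall = ε × PW = 0.45 × 48.6 = 21.9 mm.

PW ≈ 48.6 mm; rainfall ≈ 21.9 mm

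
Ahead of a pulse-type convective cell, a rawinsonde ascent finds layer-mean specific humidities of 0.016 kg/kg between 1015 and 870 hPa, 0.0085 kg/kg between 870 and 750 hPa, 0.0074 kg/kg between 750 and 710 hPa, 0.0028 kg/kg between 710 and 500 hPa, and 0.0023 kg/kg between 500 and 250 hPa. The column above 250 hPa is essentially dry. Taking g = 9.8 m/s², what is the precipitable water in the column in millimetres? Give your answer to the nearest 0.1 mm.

PW ≈ 49.0 mm

Precipitable water is the column-integrated vapour mass per unit area: PW = (1/g) Σ q̄ Δp, with q in kg/kg and Δp in Pa (1 kg/m² of water = 1 mm).
Layer 1015–870 hPa: Δp = 145 hPa = 14500 Pa, q̄ = 0.016 kg/kg → 0.016 × 14500 / 9.8 = 23.67 mm
Layer 870–750 hPa: Δp = 120 hPa = 12000 Pa, q̄ = 0.0085 kg/kg → 0.0085 × 12000 / 9.8 = 10.41 mm
Layer 750–710 hPa: Δp = 40 hPa = 4000 Pa, q̄ = 0.0074 kg/kg → 0.0074 × 4000 / 9.8 = 3.02 mm
Layer 710–500 hPa: Δp = 210 hPa = 21000 Pa, q̄ = 0.0028 kg/kg → 0.0028 × 21000 / 9.8 = 6.00 mm
Layer 500–250 hPa: Δp = 250 hPa = 25000 Pa, q̄ = 0.0023 kg/kg → 0.0023 × 25000 / 9.8 = 5.87 mm
PW = 23.67 + 10.41 + 3.02 + 6.00 + 5.87 = 48.97 ≈ 49.0 mm.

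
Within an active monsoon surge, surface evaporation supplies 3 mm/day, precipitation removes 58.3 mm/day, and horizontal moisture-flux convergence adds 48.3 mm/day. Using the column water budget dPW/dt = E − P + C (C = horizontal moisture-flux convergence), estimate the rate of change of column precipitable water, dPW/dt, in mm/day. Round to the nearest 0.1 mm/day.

dPW/dt = E − P + C = 3 − 58.3 + (48.3) = -7.0 mm/day.

dPW/dt ≈ -7.0 mm/day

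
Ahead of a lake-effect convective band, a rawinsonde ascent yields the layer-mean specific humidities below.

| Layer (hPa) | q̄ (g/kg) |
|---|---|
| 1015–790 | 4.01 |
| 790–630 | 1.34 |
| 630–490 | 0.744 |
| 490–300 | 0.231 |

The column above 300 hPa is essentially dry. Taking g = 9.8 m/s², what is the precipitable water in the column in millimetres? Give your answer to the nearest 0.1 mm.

Precipitable water is the column-integrated vapour mass per unit area: PW = (1/g) Σ q̄ Δp, with q in kg/kg and Δp in Pa (1 kg/m² of water = 1 mm).
Layer 1015–790 hPa: Δp = 225 hPa = 22500 Pa, q̄ = 0.00401 kg/kg → 0.00401 × 22500 / 9.8 = 9.21 mm
Layer 790–630 hPa: Δp = 160 hPa = 16000 Pa, q̄ = 0.00134 kg/kg → 0.00134 × 16000 / 9.8 = 2.19 mm
Layer 630–490 hPa: Δp = 140 hPa = 14000 Pa, q̄ = 0.000744 kg/kg → 0.000744 × 14000 / 9.8 = 1.06 mm
Layer 490–300 hPa: Δp = 190 hPa = 19000 Pa, q̄ = 0.000231 kg/kg → 0.000231 × 19000 / 9.8 = 0.45 mm
PW = 9.21 + 2.19 + 1.06 + 0.45 = 12.91 ≈ 12.9 mm.

PW ≈ 12.9 mm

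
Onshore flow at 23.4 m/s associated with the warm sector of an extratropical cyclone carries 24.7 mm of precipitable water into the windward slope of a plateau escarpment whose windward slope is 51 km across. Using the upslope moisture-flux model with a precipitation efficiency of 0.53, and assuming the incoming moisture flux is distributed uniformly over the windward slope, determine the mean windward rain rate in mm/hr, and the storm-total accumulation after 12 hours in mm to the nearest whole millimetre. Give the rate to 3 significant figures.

Incoming column moisture flux per unit ridge length: F = V × PW = 23.4 × 24.7 = 577.98 mm·m/s.
Spread over the 51 km slope with efficiency ε = 0.53: R = ε·F/W = 0.53 × 577.98 / 51000 m = 6.006e-03 mm/s.
R = 6.006e-03 × 3600 = 21.6 mm/hr.
Over 12 h: total = 21.6 × 12 = 259.2 ≈ 259 mm.

R ≈ 21.6 mm/hr; total ≈ 259 mm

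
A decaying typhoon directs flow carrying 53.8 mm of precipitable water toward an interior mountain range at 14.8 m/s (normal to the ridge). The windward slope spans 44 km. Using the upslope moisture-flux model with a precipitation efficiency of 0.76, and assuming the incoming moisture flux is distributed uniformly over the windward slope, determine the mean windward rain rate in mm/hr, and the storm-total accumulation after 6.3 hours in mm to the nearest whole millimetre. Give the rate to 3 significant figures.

R ≈ 49.5 mm/hr; total ≈ 312 mm

Incoming column moisture flux per unit ridge length: F = V × PW = 14.8 × 53.8 = 796.24 mm·m/s.
Spread over the 44 km slope with efficiency ε = 0.76: R = ε·F/W = 0.76 × 796.24 / 44000 m = 1.375e-02 mm/s.
R = 1.375e-02 × 3600 = 49.5 mm/hr.
Over 6.3 h: total = 49.5 × 6.3 = 311.85 ≈ 312 mm.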